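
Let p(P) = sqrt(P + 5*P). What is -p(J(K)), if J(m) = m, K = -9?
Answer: -3*I*sqrt(6) ≈ -7.3485*I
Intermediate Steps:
p(P) = sqrt(6)*sqrt(P) (p(P) = sqrt(6*P) = sqrt(6)*sqrt(P))
-p(J(K)) = -sqrt(6)*sqrt(-9) = -sqrt(6)*3*I = -3*I*sqrt(6)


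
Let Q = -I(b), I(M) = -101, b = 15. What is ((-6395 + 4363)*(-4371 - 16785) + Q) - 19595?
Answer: 42969498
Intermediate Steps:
Q = 101 (Q = -1*(-101) = 101)
((-6395 + 4363)*(-4371 - 16785) + Q) - 19595 = ((-6395 + 4363)*(-4371 - 16785) + 101) - 19595 = (-2032*(-21156) + 101) - 19595 = (42988992 + 101) - 19595 = 42989093 - 19595 = 42969498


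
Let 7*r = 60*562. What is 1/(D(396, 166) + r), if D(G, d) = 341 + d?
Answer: 7/37269 ≈ 0.00018782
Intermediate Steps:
r = 33720/7 (r = (60*562)/7 = (⅐)*33720 = 33720/7 ≈ 4817.1)
1/(D(396, 166) + r) = 1/((341 + 166) + 33720/7) = 1/(507 + 33720/7) = 1/(37269/7) = 7/37269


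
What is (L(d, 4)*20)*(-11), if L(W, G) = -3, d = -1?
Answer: 660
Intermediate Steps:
(L(d, 4)*20)*(-11) = -3*20*(-11) = -60*(-11) = 660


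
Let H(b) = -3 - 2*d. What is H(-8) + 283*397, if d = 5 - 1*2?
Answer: 112342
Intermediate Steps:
d = 3 (d = 5 - 2 = 3)
H(b) = -9 (H(b) = -3 - 2*3 = -3 - 6 = -9)
H(-8) + 283*397 = -9 + 283*397 = -9 + 112351 = 112342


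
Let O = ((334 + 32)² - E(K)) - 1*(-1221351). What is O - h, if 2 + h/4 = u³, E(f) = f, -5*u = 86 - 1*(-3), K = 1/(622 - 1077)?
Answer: 15673316866/11375 ≈ 1.3779e+6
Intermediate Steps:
K = -1/455 (K = 1/(-455) = -1/455 ≈ -0.0021978)
u = -89/5 (u = -(86 - 1*(-3))/5 = -(86 + 3)/5 = -⅕*89 = -89/5 ≈ -17.800)
h = -2820876/125 (h = -8 + 4*(-89/5)³ = -8 + 4*(-704969/125) = -8 - 2819876/125 = -2820876/125 ≈ -22567.)
O = 616664686/455 (O = ((334 + 32)² - 1*(-1/455)) - 1*(-1221351) = (366² + 1/455) + 1221351 = (133956 + 1/455) + 1221351 = 60949981/455 + 1221351 = 616664686/455 ≈ 1.3553e+6)
O - h = 616664686/455 - 1*(-2820876/125) = 616664686/455 + 2820876/125 = 15673316866/11375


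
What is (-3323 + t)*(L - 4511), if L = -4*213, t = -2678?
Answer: 32183363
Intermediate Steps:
L = -852
(-3323 + t)*(L - 4511) = (-3323 - 2678)*(-852 - 4511) = -6001*(-5363) = 32183363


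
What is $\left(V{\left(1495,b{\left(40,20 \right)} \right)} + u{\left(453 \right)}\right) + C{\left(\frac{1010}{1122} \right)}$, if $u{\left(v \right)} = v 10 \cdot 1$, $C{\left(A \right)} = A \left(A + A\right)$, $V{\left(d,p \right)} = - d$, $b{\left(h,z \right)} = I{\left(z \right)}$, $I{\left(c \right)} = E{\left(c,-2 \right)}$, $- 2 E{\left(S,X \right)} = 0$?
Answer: $\frac{955688285}{314721} \approx 3036.6$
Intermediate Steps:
$E{\left(S,X \right)} = 0$ ($E{\left(S,X \right)} = \left(- \frac{1}{2}\right) 0 = 0$)
$I{\left(c \right)} = 0$
$b{\left(h,z \right)} = 0$
$C{\left(A \right)} = 2 A^{2}$ ($C{\left(A \right)} = A 2 A = 2 A^{2}$)
$u{\left(v \right)} = 10 v$ ($u{\left(v \right)} = 10 v 1 = 10 v$)
$\left(V{\left(1495,b{\left(40,20 \right)} \right)} + u{\left(453 \right)}\right) + C{\left(\frac{1010}{1122} \right)} = \left(\left(-1\right) 1495 + 10 \cdot 453\right) + 2 \left(\frac{1010}{1122}\right)^{2} = \left(-1495 + 4530\right) + 2 \left(1010 \cdot \frac{1}{1122}\right)^{2} = 3035 + 2 \left(\frac{505}{561}\right)^{2} = 3035 + 2 \cdot \frac{255025}{314721} = 3035 + \frac{510050}{314721} = \frac{955688285}{314721}$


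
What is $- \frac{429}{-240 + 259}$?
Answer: $- \frac{429}{19} \approx -22.579$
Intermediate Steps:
$- \frac{429}{-240 + 259} = - \frac{429}{19}$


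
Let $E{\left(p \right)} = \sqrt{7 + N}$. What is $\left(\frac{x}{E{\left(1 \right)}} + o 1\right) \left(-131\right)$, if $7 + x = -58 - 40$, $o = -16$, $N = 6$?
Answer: $2096 + \frac{13755 \sqrt{13}}{13} \approx 5911.0$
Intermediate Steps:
$x = -105$ ($x = -7 - 98 = -105$)
$E{\left(p \right)} = \sqrt{13}$ ($E{\left(p \right)} = \sqrt{7 + 6} = \sqrt{13}$)
$\left(\frac{x}{E{\left(1 \right)}} + o 1\right) \left(-131\right) = \left(- \frac{105}{\sqrt{13}} - 16\right) \left(-131\right) = \left(- 105 \frac{\sqrt{13}}{13} - 16\right) \left(-131\right) = \left(- \frac{105 \sqrt{13}}{13} - 16\right) \left(-131\right) = \left(-16 - \frac{105 \sqrt{13}}{13}\right) \left(-131\right) = 2096 + \frac{13755 \sqrt{13}}{13}$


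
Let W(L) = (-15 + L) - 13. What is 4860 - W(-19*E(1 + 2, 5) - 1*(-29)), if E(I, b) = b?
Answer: 4954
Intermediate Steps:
W(L) = -28 + L
4860 - W(-19*E(1 + 2, 5) - 1*(-29)) = 4860 - (-28 + (-19*5 - 1*(-29))) = 4860 - (-28 + (-95 + 29)) = 4860 - (-28 - 66) = 4860 - 1*(-94) = 4860 + 94 = 4954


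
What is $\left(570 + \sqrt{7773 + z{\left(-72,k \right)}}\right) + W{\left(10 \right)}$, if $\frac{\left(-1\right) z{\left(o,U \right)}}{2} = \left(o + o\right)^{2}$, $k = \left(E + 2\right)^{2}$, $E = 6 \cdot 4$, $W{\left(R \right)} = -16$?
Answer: $554 + i \sqrt{33699} \approx 554.0 + 183.57 i$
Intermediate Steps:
$E = 24$
$k = 676$ ($k = \left(24 + 2\right)^{2} = 26^{2} = 676$)
$z{\left(o,U \right)} = - 8 o^{2}$ ($z{\left(o,U \right)} = - 2 \left(o + o\right)^{2} = - 2 \left(2 o\right)^{2} = - 2 \cdot 4 o^{2} = - 8 o^{2}$)
$\left(570 + \sqrt{7773 + z{\left(-72,k \right)}}\right) + W{\left(10 \right)} = \left(570 + \sqrt{7773 - 8 \left(-72\right)^{2}}\right) - 16 = \left(570 + \sqrt{7773 - 41472}\right) - 16 = \left(570 + \sqrt{-33699}\right) - 16 = \left(570 + i \sqrt{33699}\right) - 16 = 554 + i \sqrt{33699}$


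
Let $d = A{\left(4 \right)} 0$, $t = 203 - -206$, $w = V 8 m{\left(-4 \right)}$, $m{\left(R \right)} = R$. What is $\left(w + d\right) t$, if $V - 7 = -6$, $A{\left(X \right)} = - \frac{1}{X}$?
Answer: $-13088$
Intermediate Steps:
$V = 1$ ($V = 7 - 6 = 1$)
$w = -32$ ($w = 1 \cdot 8 \left(-4\right) = 8 \left(-4\right) = -32$)
$t = 409$ ($t = 203 + 206 = 409$)
$d = 0$ ($d = - \frac{1}{4} \cdot 0 = \left(-1\right) \frac{1}{4} \cdot 0 = \left(- \frac{1}{4}\right) 0 = 0$)
$\left(w + d\right) t = \left(-32 + 0\right) 409 = \left(-32\right) 409 = -13088$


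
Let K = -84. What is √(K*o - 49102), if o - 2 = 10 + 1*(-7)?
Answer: I*√49522 ≈ 222.54*I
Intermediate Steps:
o = 5 (o = 2 + (10 + 1*(-7)) = 2 + (10 - 7) = 2 + 3 = 5)
√(K*o - 49102) = √(-84*5 - 49102) = √(-420 - 49102) = √(-49522) = I*√49522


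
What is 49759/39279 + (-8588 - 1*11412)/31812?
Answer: 22148703/34709543 ≈ 0.63812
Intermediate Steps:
49759/39279 + (-8588 - 1*11412)/31812 = 49759*(1/39279) + (-8588 - 11412)*(1/31812) = 49759/39279 - 20000*1/31812 = 49759/39279 - 5000/7953 = 22148703/34709543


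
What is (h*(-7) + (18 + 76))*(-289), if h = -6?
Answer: -39304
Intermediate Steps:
(h*(-7) + (18 + 76))*(-289) = (-6*(-7) + (18 + 76))*(-289) = (42 + 94)*(-289) = 136*(-289) = -39304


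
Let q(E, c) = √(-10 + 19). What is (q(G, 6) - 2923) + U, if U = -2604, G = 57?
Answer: -5524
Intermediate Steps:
q(E, c) = 3 (q(E, c) = √9 = 3)
(q(G, 6) - 2923) + U = (3 - 2923) - 2604 = -2920 - 2604 = -5524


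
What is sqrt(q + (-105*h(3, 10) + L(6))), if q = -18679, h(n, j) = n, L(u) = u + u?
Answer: I*sqrt(18982) ≈ 137.78*I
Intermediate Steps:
L(u) = 2*u
sqrt(q + (-105*h(3, 10) + L(6))) = sqrt(-18679 + (-105*3 + 2*6)) = sqrt(-18679 + (-315 + 12)) = sqrt(-18679 - 303) = sqrt(-18982) = I*sqrt(18982)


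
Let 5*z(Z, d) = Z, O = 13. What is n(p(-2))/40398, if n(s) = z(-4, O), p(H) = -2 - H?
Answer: -2/100995 ≈ -1.9803e-5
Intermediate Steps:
z(Z, d) = Z/5
n(s) = -⅘ (n(s) = (⅕)*(-4) = -⅘)
n(p(-2))/40398 = -⅘/40398 = -⅘*1/40398 = -2/100995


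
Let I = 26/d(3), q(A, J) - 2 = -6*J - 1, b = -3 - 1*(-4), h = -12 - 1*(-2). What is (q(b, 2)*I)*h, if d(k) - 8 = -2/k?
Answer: 390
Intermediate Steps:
h = -10 (h = -12 + 2 = -10)
d(k) = 8 - 2/k
b = 1 (b = -3 + 4 = 1)
q(A, J) = 1 - 6*J (q(A, J) = 2 + (-6*J - 1) = 2 + (-1 - 6*J) = 1 - 6*J)
I = 39/11 (I = 26/(8 - 2/3) = 26/(8 - 2*⅓) = 26/(8 - ⅔) = 26/(22/3) = 26*(3/22) = 39/11 ≈ 3.5455)
(q(b, 2)*I)*h = ((1 - 6*2)*(39/11))*(-10) = ((1 - 12)*(39/11))*(-10) = -11*39/11*(-10) = -39*(-10) = 390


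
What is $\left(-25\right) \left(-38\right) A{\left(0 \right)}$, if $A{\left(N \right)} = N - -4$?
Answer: $3800$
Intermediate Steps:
$A{\left(N \right)} = 4 + N$ ($A{\left(N \right)} = N + 4 = 4 + N$)
$\left(-25\right) \left(-38\right) A{\left(0 \right)} = \left(-25\right) \left(-38\right) \left(4 + 0\right) = 950 \cdot 4 = 3800$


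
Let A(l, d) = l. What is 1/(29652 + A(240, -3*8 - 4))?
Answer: 1/29892 ≈ 3.3454e-5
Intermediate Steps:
1/(29652 + A(240, -3*8 - 4)) = 1/(29652 + 240) = 1/29892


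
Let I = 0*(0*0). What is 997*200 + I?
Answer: 199400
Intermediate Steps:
I = 0 (I = 0*0 = 0)
997*200 + I = 997*200 + 0 = 199400 + 0 = 199400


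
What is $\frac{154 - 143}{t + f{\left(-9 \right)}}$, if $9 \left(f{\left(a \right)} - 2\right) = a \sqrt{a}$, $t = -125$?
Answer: $- \frac{451}{5046} + \frac{11 i}{5046} \approx -0.089378 + 0.0021799 i$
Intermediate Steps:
$f{\left(a \right)} = 2 + \frac{a^{\frac{3}{2}}}{9}$ ($f{\left(a \right)} = 2 + \frac{a \sqrt{a}}{9} = 2 + \frac{a^{\frac{3}{2}}}{9}$)
$\frac{154 - 143}{t + f{\left(-9 \right)}} = \frac{154 - 143}{-125 + \left(2 + \frac{\left(-9\right)^{\frac{3}{2}}}{9}\right)} = \frac{11}{-125 + \left(2 + \frac{\left(-27\right) i}{9}\right)} = \frac{11}{-125 + \left(2 - 3 i\right)} = \frac{11}{-123 - 3 i} = 11 \frac{-123 + 3 i}{15138} = \frac{11 \left(-123 + 3 i\right)}{15138}$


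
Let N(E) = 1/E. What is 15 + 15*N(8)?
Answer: 135/8 ≈ 16.875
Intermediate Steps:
15 + 15*N(8) = 15 + 15/8 = 135/8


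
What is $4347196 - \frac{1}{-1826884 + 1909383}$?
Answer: $\frac{358639322803}{82499} \approx 4.3472 \cdot 10^{6}$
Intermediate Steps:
$4347196 - \frac{1}{-1826884 + 1909383} = 4347196 - \frac{1}{82499} = \frac{358639322803}{82499}$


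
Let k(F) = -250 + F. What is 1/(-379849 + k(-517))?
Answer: -1/380616 ≈ -2.6273e-6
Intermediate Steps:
1/(-379849 + k(-517)) = 1/(-379849 + (-250 - 517)) = 1/(-379849 - 767) = 1/(-380616) = -1/380616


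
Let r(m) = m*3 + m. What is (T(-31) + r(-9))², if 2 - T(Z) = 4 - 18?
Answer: 400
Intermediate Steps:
r(m) = 4*m (r(m) = 3*m + m = 4*m)
T(Z) = 16 (T(Z) = 2 - (4 - 18) = 2 - 1*(-14) = 2 + 14 = 16)
(T(-31) + r(-9))² = (16 + 4*(-9))² = (16 - 36)² = (-20)² = 400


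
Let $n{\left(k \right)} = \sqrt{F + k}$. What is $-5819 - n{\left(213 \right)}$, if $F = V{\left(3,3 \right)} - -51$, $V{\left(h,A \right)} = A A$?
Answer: $-5819 - \sqrt{273} \approx -5835.5$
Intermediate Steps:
$V{\left(h,A \right)} = A^{2}$
$F = 60$ ($F = 3^{2} - -51 = 9 + 51 = 60$)
$n{\left(k \right)} = \sqrt{60 + k}$
$-5819 - n{\left(213 \right)} = -5819 - \sqrt{60 + 213} = -5819 - \sqrt{273}$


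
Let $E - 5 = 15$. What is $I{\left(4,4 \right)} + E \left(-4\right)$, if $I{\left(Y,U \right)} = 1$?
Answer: $-79$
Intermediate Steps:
$E = 20$ ($E = 5 + 15 = 20$)
$I{\left(4,4 \right)} + E \left(-4\right) = 1 + 20 \left(-4\right) = 1 - 80 = -79$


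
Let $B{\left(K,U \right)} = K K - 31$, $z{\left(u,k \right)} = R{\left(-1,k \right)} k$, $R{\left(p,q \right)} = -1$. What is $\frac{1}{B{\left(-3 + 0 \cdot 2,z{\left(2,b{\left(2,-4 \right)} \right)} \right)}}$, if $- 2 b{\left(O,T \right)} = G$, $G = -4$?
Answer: $- \frac{1}{22} \approx -0.045455$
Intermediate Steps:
$b{\left(O,T \right)} = 2$ ($b{\left(O,T \right)} = \left(- \frac{1}{2}\right) \left(-4\right) = 2$)
$z{\left(u,k \right)} = - k$
$B{\left(K,U \right)} = -31 + K^{2}$ ($B{\left(K,U \right)} = K^{2} - 31 = -31 + K^{2}$)
$\frac{1}{B{\left(-3 + 0 \cdot 2,z{\left(2,b{\left(2,-4 \right)} \right)} \right)}} = \frac{1}{-31 + \left(-3 + 0 \cdot 2\right)^{2}} = \frac{1}{-31 + \left(-3 + 0\right)^{2}} = \frac{1}{-31 + \left(-3\right)^{2}} = \frac{1}{-31 + 9} = \frac{1}{-22} = - \frac{1}{22}$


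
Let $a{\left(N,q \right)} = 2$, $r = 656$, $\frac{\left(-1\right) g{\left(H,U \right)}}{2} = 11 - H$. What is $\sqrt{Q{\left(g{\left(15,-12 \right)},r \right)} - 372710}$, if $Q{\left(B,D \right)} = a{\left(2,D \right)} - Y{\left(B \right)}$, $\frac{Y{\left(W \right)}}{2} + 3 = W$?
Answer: $i \sqrt{372718} \approx 610.51 i$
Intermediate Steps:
$g{\left(H,U \right)} = -22 + 2 H$ ($g{\left(H,U \right)} = - 2 \left(11 - H\right) = -22 + 2 H$)
$Y{\left(W \right)} = -6 + 2 W$
$Q{\left(B,D \right)} = 8 - 2 B$ ($Q{\left(B,D \right)} = 2 - \left(-6 + 2 B\right) = 8 - 2 B$)
$\sqrt{Q{\left(g{\left(15,-12 \right)},r \right)} - 372710} = \sqrt{\left(8 - 2 \left(-22 + 2 \cdot 15\right)\right) - 372710} = \sqrt{\left(8 - 2 \left(-22 + 30\right)\right) - 372710} = \sqrt{\left(8 - 16\right) - 372710} = \sqrt{-8 - 372710} = \sqrt{-372718} = i \sqrt{372718}$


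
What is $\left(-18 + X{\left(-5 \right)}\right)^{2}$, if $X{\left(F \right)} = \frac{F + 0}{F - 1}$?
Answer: $\frac{10609}{36} \approx 294.69$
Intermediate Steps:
$X{\left(F \right)} = \frac{F}{-1 + F}$
$\left(-18 + X{\left(-5 \right)}\right)^{2} = \left(-18 - \frac{5}{-1 - 5}\right)^{2} = \left(-18 - \frac{5}{-6}\right)^{2} = \left(-18 - - \frac{5}{6}\right)^{2} = \left(-18 + \frac{5}{6}\right)^{2} = \left(- \frac{103}{6}\right)^{2} = \frac{10609}{36}$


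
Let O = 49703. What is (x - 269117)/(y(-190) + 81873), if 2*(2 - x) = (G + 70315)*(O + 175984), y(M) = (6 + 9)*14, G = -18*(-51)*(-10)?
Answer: -4599304325/54722 ≈ -84049.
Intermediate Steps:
G = -9180 (G = 918*(-10) = -9180)
y(M) = 210 (y(M) = 15*14 = 210)
x = -13797374741/2 (x = 2 - (-9180 + 70315)*(49703 + 175984)/2 = 2 - 61135*225687/2 = 2 - ½*13797374745 = 2 - 13797374745/2 = -13797374741/2 ≈ -6.8987e+9)
(x - 269117)/(y(-190) + 81873) = (-13797374741/2 - 269117)/(210 + 81873) = -13797912975/2/82083 = -13797912975/2*1/82083 = -4599304325/54722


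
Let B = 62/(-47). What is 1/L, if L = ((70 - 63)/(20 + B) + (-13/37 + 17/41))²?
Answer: 1774026869476/340333391161 ≈ 5.2126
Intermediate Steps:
B = -62/47 (B = 62*(-1/47) = -62/47 ≈ -1.3191)
L = 340333391161/1774026869476 (L = ((70 - 63)/(20 - 62/47) + (-13/37 + 17/41))² = (7/(878/47) + (-13*1/37 + 17*(1/41)))² = (7*(47/878) + (-13/37 + 17/41))² = (329/878 + 96/1517)² = (583381/1331926)² = 340333391161/1774026869476 ≈ 0.19184)
1/L = 1/(340333391161/1774026869476) = 1774026869476/340333391161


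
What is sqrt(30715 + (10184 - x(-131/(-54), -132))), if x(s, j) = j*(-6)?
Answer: sqrt(40107) ≈ 200.27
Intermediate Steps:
x(s, j) = -6*j
sqrt(30715 + (10184 - x(-131/(-54), -132))) = sqrt(30715 + (10184 - (-6)*(-132))) = sqrt(30715 + (10184 - 1*792)) = sqrt(30715 + (10184 - 792)) = sqrt(30715 + 9392) = sqrt(40107)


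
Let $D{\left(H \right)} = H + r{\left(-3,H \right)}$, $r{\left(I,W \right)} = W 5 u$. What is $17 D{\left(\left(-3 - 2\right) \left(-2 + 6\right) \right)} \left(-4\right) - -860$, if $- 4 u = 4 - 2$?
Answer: $-1180$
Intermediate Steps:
$u = - \frac{1}{2}$ ($u = - \frac{4 - 2}{4} = \left(- \frac{1}{4}\right) 2 = - \frac{1}{2} \approx -0.5$)
$r{\left(I,W \right)} = - \frac{5 W}{2}$ ($r{\left(I,W \right)} = W 5 \left(- \frac{1}{2}\right) = 5 W \left(- \frac{1}{2}\right) = - \frac{5 W}{2}$)
$D{\left(H \right)} = - \frac{3 H}{2}$ ($D{\left(H \right)} = H - \frac{5 H}{2} = - \frac{3 H}{2}$)
$17 D{\left(\left(-3 - 2\right) \left(-2 + 6\right) \right)} \left(-4\right) - -860 = 17 \left(- \frac{3 \left(-3 - 2\right) \left(-2 + 6\right)}{2}\right) \left(-4\right) - -860 = 17 \left(- \frac{3 \left(\left(-5\right) 4\right)}{2}\right) \left(-4\right) + 860 = 17 \left(\left(- \frac{3}{2}\right) \left(-20\right)\right) \left(-4\right) + 860 = 17 \cdot 30 \left(-4\right) + 860 = 510 \left(-4\right) + 860 = -2040 + 860 = -1180$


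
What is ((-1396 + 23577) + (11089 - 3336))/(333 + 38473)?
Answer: 14967/19403 ≈ 0.77138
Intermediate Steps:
((-1396 + 23577) + (11089 - 3336))/(333 + 38473) = (22181 + 7753)/38806 = 29934*(1/38806) = 14967/19403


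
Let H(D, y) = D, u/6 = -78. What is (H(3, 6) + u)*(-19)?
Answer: 8835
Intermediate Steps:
u = -468 (u = 6*(-78) = -468)
(H(3, 6) + u)*(-19) = (3 - 468)*(-19) = -465*(-19) = 8835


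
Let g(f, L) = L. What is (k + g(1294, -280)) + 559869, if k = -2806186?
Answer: -2246597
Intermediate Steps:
(k + g(1294, -280)) + 559869 = (-2806186 - 280) + 559869 = -2806466 + 559869 = -2246597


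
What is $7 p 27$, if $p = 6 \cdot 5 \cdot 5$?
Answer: $28350$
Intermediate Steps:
$p = 150$ ($p = 6 \cdot 25 = 150$)
$7 p 27 = 7 \cdot 150 \cdot 27 = 1050 \cdot 27 = 28350$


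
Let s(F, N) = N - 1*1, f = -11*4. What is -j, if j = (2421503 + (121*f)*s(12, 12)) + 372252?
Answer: -2735191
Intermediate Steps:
f = -44
s(F, N) = -1 + N (s(F, N) = N - 1 = -1 + N)
j = 2735191 (j = (2421503 + (121*(-44))*(-1 + 12)) + 372252 = (2421503 - 5324*11) + 372252 = (2421503 - 58564) + 372252 = 2362939 + 372252 = 2735191)
-j = -1*2735191 = -2735191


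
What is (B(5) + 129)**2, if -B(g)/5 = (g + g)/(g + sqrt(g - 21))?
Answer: 25351521/1681 + 2015600*I/1681 ≈ 15081.0 + 1199.0*I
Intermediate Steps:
B(g) = -10*g/(g + sqrt(-21 + g)) (B(g) = -5*(g + g)/(g + sqrt(g - 21)) = -5*2*g/(g + sqrt(-21 + g)) = -10*g/(g + sqrt(-21 + g)))
(B(5) + 129)**2 = (-10*5/(5 + sqrt(-21 + 5)) + 129)**2 = (-10*5/(5 + sqrt(-16)) + 129)**2 = (-10*5/(5 + 4*I) + 129)**2 = (-10*5*(5 - 4*I)/41 + 129)**2 = ((-250/41 + 200*I/41) + 129)**2 = (5039/41 + 200*I/41)**2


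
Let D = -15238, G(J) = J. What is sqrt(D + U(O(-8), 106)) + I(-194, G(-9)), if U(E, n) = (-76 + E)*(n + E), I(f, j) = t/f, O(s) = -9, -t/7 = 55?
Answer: 385/194 + I*sqrt(23483) ≈ 1.9845 + 153.24*I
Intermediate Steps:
t = -385 (t = -7*55 = -385)
I(f, j) = -385/f
U(E, n) = (-76 + E)*(E + n)
sqrt(D + U(O(-8), 106)) + I(-194, G(-9)) = sqrt(-15238 + ((-9)**2 - 76*(-9) - 76*106 - 9*106)) - 385/(-194) = sqrt(-15238 + (81 + 684 - 8056 - 954)) - 385*(-1/194) = sqrt(-15238 - 8245) + 385/194 = sqrt(-23483) + 385/194 = I*sqrt(23483) + 385/194 = 385/194 + I*sqrt(23483)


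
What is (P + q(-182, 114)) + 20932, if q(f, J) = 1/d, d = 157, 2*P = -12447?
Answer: 4618471/314 ≈ 14709.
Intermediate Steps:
P = -12447/2 (P = (1/2)*(-12447) = -12447/2 ≈ -6223.5)
q(f, J) = 1/157
(P + q(-182, 114)) + 20932 = (-12447/2 + 1/157) + 20932 = -1954177/314 + 20932 = 4618471/314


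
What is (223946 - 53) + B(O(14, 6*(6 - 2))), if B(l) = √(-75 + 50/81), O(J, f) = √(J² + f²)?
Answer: 223893 + 5*I*√241/9 ≈ 2.2389e+5 + 8.6245*I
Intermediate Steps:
B(l) = 5*I*√241/9 (B(l) = √(-75 + 50*(1/81)) = √(-75 + 50/81) = √(-6025/81) = 5*I*√241/9)
(223946 - 53) + B(O(14, 6*(6 - 2))) = (223946 - 53) + 5*I*√241/9 = 223893 + 5*I*√241/9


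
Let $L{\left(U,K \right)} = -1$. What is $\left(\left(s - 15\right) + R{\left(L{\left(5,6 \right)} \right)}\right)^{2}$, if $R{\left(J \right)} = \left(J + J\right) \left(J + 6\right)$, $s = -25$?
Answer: $2500$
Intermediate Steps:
$R{\left(J \right)} = 2 J \left(6 + J\right)$
$\left(\left(s - 15\right) + R{\left(L{\left(5,6 \right)} \right)}\right)^{2} = \left(\left(-25 - 15\right) + 2 \left(-1\right) \left(6 - 1\right)\right)^{2} = \left(-40 + 2 \left(-1\right) 5\right)^{2} = \left(-40 - 10\right)^{2} = \left(-50\right)^{2} = 2500$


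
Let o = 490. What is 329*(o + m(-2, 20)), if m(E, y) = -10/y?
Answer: 322091/2 ≈ 1.6105e+5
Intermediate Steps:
329*(o + m(-2, 20)) = 329*(490 - 10/20) = 329*(490 - 10*1/20) = 329*(490 - ½) = 329*(979/2) = 322091/2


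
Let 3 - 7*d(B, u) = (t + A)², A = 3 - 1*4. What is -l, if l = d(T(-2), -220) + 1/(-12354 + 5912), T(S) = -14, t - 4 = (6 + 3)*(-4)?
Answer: 6996019/45094 ≈ 155.14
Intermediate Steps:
A = -1 (A = 3 - 4 = -1)
t = -32 (t = 4 + (6 + 3)*(-4) = 4 + 9*(-4) = 4 - 36 = -32)
d(B, u) = -1086/7 (d(B, u) = 3/7 - (-32 - 1)²/7 = 3/7 - ⅐*(-33)² = 3/7 - ⅐*1089 = 3/7 - 1089/7 = -1086/7)
l = -6996019/45094 (l = -1086/7 + 1/(-12354 + 5912) = -1086/7 + 1/(-6442) = -1086/7 - 1/6442 = -6996019/45094 ≈ -155.14)
-l = -1*(-6996019/45094) = 6996019/45094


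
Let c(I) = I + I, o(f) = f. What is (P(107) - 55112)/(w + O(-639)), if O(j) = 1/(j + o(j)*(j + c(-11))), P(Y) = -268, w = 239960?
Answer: -23355961200/101200730401 ≈ -0.23079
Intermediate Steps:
c(I) = 2*I
O(j) = 1/(j + j*(-22 + j)) (O(j) = 1/(j + j*(j + 2*(-11))) = 1/(j + j*(j - 22)) = 1/(j + j*(-22 + j)))
(P(107) - 55112)/(w + O(-639)) = (-268 - 55112)/(239960 + 1/((-639)*(-21 - 639))) = -55380/(239960 - 1/639/(-660)) = -55380/(239960 - 1/639*(-1/660)) = -55380/(239960 + 1/421740) = -55380/101200730401/421740 = -55380*421740/101200730401 = -23355961200/101200730401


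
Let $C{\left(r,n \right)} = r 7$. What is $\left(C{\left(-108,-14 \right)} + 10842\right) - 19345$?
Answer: $-9259$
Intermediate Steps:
$C{\left(r,n \right)} = 7 r$
$\left(C{\left(-108,-14 \right)} + 10842\right) - 19345 = \left(7 \left(-108\right) + 10842\right) - 19345 = \left(-756 + 10842\right) - 19345 = 10086 - 19345 = -9259$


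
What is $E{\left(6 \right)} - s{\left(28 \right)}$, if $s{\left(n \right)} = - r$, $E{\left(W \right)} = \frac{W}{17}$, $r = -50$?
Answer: $- \frac{844}{17} \approx -49.647$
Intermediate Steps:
$E{\left(W \right)} = \frac{W}{17}$ ($E{\left(W \right)} = W \frac{1}{17} = \frac{W}{17}$)
$s{\left(n \right)} = 50$ ($s{\left(n \right)} = \left(-1\right) \left(-50\right) = 50$)
$E{\left(6 \right)} - s{\left(28 \right)} = \frac{1}{17} \cdot 6 - 50 = \frac{6}{17} - 50 = - \frac{844}{17}$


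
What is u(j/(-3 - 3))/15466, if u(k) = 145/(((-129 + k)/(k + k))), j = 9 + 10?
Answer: 145/322751 ≈ 0.00044926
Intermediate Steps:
j = 19
u(k) = 290*k/(-129 + k) (u(k) = 145/(((-129 + k)/((2*k)))) = 145/(((-129 + k)*(1/(2*k)))) = 145/(((-129 + k)/(2*k))) = 145*(2*k/(-129 + k)) = 290*k/(-129 + k))
u(j/(-3 - 3))/15466 = (290*(19/(-3 - 3))/(-129 + 19/(-3 - 3)))/15466 = (290*(19/(-6))/(-129 + 19/(-6)))*(1/15466) = (290*(19*(-1/6))/(-129 + 19*(-1/6)))*(1/15466) = (290*(-19/6)/(-129 - 19/6))*(1/15466) = (290*(-19/6)/(-793/6))*(1/15466) = (290*(-19/6)*(-6/793))*(1/15466) = (5510/793)*(1/15466) = 145/322751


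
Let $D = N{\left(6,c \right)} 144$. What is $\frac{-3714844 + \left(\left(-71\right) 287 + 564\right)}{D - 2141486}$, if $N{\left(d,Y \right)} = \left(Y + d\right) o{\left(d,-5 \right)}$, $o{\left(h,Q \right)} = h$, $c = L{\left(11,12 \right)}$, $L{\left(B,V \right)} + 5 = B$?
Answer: $\frac{3734657}{2131118} \approx 1.7524$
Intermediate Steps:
$L{\left(B,V \right)} = -5 + B$
$c = 6$ ($c = -5 + 11 = 6$)
$N{\left(d,Y \right)} = d \left(Y + d\right)$ ($N{\left(d,Y \right)} = \left(Y + d\right) d = d \left(Y + d\right)$)
$D = 10368$ ($D = 6 \left(6 + 6\right) 144 = 6 \cdot 12 \cdot 144 = 72 \cdot 144 = 10368$)
$\frac{-3714844 + \left(\left(-71\right) 287 + 564\right)}{D - 2141486} = \frac{-3714844 + \left(\left(-71\right) 287 + 564\right)}{10368 - 2141486} = \frac{-3714844 + \left(-20377 + 564\right)}{-2131118} = \left(-3714844 - 19813\right) \left(- \frac{1}{2131118}\right) = \left(-3734657\right) \left(- \frac{1}{2131118}\right) = \frac{3734657}{2131118}$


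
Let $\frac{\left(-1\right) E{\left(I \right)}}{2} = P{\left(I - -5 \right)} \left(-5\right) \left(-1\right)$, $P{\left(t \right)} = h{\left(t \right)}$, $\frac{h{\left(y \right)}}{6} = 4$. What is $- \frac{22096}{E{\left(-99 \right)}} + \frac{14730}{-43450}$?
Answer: $\frac{239134}{2607} \approx 91.728$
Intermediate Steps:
$h{\left(y \right)} = 24$ ($h{\left(y \right)} = 6 \cdot 4 = 24$)
$P{\left(t \right)} = 24$
$E{\left(I \right)} = -240$ ($E{\left(I \right)} = - 2 \cdot 24 \left(-5\right) \left(-1\right) = - 2 \left(\left(-120\right) \left(-1\right)\right) = \left(-2\right) 120 = -240$)
$- \frac{22096}{E{\left(-99 \right)}} + \frac{14730}{-43450} = - \frac{22096}{-240} + \frac{14730}{-43450} = \left(-22096\right) \left(- \frac{1}{240}\right) + 14730 \left(- \frac{1}{43450}\right) = \frac{1381}{15} - \frac{1473}{4345} = \frac{239134}{2607}$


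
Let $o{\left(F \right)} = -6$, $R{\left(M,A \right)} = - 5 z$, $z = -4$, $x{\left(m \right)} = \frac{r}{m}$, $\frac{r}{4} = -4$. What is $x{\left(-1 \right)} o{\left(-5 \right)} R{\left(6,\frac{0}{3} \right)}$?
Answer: $-1920$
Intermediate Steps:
$r = -16$ ($r = 4 \left(-4\right) = -16$)
$x{\left(m \right)} = - \frac{16}{m}$
$R{\left(M,A \right)} = 20$ ($R{\left(M,A \right)} = \left(-5\right) \left(-4\right) = 20$)
$x{\left(-1 \right)} o{\left(-5 \right)} R{\left(6,\frac{0}{3} \right)} = - \frac{16}{-1} \left(-6\right) 20 = \left(-16\right) \left(-1\right) \left(-6\right) 20 = 16 \left(-6\right) 20 = \left(-96\right) 20 = -1920$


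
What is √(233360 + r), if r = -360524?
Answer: 2*I*√31791 ≈ 356.6*I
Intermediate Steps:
√(233360 + r) = √(233360 - 360524) = √(-127164) = 2*I*√31791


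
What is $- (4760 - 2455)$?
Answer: $-2305$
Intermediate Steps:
$- (4760 - 2455) = \left(-1\right) 2305 = -2305$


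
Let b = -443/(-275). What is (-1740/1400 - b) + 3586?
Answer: 13795113/3850 ≈ 3583.1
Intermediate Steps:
b = 443/275 (b = -443*(-1/275) = 443/275 ≈ 1.6109)
(-1740/1400 - b) + 3586 = (-1740/1400 - 1*443/275) + 3586 = (-1740*1/1400 - 443/275) + 3586 = (-87/70 - 443/275) + 3586 = -10987/3850 + 3586 = 13795113/3850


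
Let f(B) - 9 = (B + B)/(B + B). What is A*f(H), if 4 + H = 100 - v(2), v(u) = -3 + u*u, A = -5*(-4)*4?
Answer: 800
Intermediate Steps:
A = 80 (A = 20*4 = 80)
v(u) = -3 + u²
H = 95 (H = -4 + (100 - (-3 + 2²)) = -4 + (100 - (-3 + 4)) = -4 + (100 - 1*1) = -4 + (100 - 1) = -4 + 99 = 95)
f(B) = 10 (f(B) = 9 + (B + B)/(B + B) = 9 + (2*B)/((2*B)) = 9 + (2*B)*(1/(2*B)) = 9 + 1 = 10)
A*f(H) = 80*10 = 800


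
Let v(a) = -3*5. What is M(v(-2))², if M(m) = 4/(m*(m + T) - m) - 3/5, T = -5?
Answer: 1369/3969 ≈ 0.34492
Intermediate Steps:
v(a) = -15
M(m) = -⅗ + 4/(-m + m*(-5 + m)) (M(m) = 4/(m*(m - 5) - m) - 3/5 = 4/(m*(-5 + m) - m) - 3*⅕ = 4/(-m + m*(-5 + m)) - ⅗ = -⅗ + 4/(-m + m*(-5 + m)))
M(v(-2))² = ((⅕)*(20 - 3*(-15)² + 18*(-15))/(-15*(-6 - 15)))² = ((⅕)*(-1/15)*(20 - 3*225 - 270)/(-21))² = ((⅕)*(-1/15)*(-1/21)*(20 - 675 - 270))² = ((⅕)*(-1/15)*(-1/21)*(-925))² = (-37/63)² = 1369/3969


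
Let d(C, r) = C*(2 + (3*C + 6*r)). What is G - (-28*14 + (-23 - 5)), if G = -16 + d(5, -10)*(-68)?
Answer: 15024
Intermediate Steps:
d(C, r) = C*(2 + 3*C + 6*r)
G = 14604 (G = -16 + (5*(2 + 3*5 + 6*(-10)))*(-68) = -16 + (5*(2 + 15 - 60))*(-68) = -16 + (5*(-43))*(-68) = -16 - 215*(-68) = -16 + 14620 = 14604)
G - (-28*14 + (-23 - 5)) = 14604 - (-28*14 + (-23 - 5)) = 14604 - (-392 - 28) = 14604 - 1*(-420) = 14604 + 420 = 15024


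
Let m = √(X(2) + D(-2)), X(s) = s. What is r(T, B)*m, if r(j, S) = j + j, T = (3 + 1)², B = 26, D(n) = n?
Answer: 0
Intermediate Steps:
T = 16 (T = 4² = 16)
r(j, S) = 2*j
m = 0 (m = √(2 - 2) = √0 = 0)
r(T, B)*m = (2*16)*0 = 32*0 = 0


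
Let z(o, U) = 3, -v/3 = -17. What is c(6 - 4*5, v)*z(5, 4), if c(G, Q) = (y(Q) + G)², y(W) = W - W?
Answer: 588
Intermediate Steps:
y(W) = 0
v = 51 (v = -3*(-17) = 51)
c(G, Q) = G² (c(G, Q) = (0 + G)² = G²)
c(6 - 4*5, v)*z(5, 4) = (6 - 4*5)²*3 = (6 - 20)²*3 = (-14)²*3 = 196*3 = 588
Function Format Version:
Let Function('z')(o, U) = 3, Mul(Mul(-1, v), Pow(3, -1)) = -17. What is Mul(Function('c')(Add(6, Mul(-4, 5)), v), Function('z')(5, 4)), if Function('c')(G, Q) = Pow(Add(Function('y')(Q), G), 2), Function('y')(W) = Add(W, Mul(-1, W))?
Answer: 588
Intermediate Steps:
Function('y')(W) = 0
v = 51 (v = Mul(-3, -17) = 51)
Function('c')(G, Q) = Pow(G, 2) (Function('c')(G, Q) = Pow(Add(0, G), 2) = Pow(G, 2))
Mul(Function('c')(Add(6, Mul(-4, 5)), v), Function('z')(5, 4)) = Mul(Pow(Add(6, Mul(-4, 5)), 2), 3) = Mul(Pow(Add(6, -20), 2), 3) = Mul(Pow(-14, 2), 3) = Mul(196, 3) = 588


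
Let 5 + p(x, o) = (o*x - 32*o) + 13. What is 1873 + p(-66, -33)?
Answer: 5115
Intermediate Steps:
p(x, o) = 8 - 32*o + o*x (p(x, o) = -5 + ((o*x - 32*o) + 13) = -5 + ((-32*o + o*x) + 13) = -5 + (13 - 32*o + o*x) = 8 - 32*o + o*x)
1873 + p(-66, -33) = 1873 + (8 - 32*(-33) - 33*(-66)) = 1873 + (8 + 1056 + 2178) = 1873 + 3242 = 5115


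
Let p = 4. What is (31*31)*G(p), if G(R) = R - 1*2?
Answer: 1922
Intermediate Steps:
G(R) = -2 + R (G(R) = R - 2 = -2 + R)
(31*31)*G(p) = (31*31)*(-2 + 4) = 961*2 = 1922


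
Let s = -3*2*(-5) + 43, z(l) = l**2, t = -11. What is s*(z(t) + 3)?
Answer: 9052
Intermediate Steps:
s = 73 (s = -6*(-5) + 43 = 30 + 43 = 73)
s*(z(t) + 3) = 73*((-11)**2 + 3) = 73*(121 + 3) = 73*124 = 9052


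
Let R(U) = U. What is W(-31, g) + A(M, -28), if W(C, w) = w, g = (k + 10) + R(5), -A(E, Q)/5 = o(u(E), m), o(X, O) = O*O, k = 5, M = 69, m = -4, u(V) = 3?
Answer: -60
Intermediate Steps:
o(X, O) = O²
A(E, Q) = -80 (A(E, Q) = -5*(-4)² = -5*16 = -80)
g = 20 (g = (5 + 10) + 5 = 15 + 5 = 20)
W(-31, g) + A(M, -28) = 20 - 80 = -60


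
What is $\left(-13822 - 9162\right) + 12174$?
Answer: $-10810$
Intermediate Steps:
$\left(-13822 - 9162\right) + 12174 = -22984 + 12174 = -10810$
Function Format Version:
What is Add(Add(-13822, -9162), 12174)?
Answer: -10810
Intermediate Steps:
Add(Add(-13822, -9162), 12174) = Add(-22984, 12174) = -10810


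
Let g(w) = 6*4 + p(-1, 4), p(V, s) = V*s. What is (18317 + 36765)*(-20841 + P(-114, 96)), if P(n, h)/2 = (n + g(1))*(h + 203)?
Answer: -4244233346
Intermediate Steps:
g(w) = 20 (g(w) = 6*4 - 1*4 = 24 - 4 = 20)
P(n, h) = 2*(20 + n)*(203 + h) (P(n, h) = 2*((n + 20)*(h + 203)) = 2*((20 + n)*(203 + h)) = 2*(20 + n)*(203 + h))
(18317 + 36765)*(-20841 + P(-114, 96)) = (18317 + 36765)*(-20841 + (8120 + 40*96 + 406*(-114) + 2*96*(-114))) = 55082*(-20841 + (8120 + 3840 - 46284 - 21888)) = 55082*(-20841 - 56212) = 55082*(-77053) = -4244233346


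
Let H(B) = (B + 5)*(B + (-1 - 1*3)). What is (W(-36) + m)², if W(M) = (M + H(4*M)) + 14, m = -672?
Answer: 395134884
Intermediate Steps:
H(B) = (-4 + B)*(5 + B) (H(B) = (5 + B)*(B + (-1 - 3)) = (5 + B)*(B - 4) = (5 + B)*(-4 + B) = (-4 + B)*(5 + B))
W(M) = -6 + 5*M + 16*M² (W(M) = (M + (-20 + 4*M + (4*M)²)) + 14 = (M + (-20 + 4*M + 16*M²)) + 14 = (-20 + 5*M + 16*M²) + 14 = -6 + 5*M + 16*M²)
(W(-36) + m)² = ((-6 + 5*(-36) + 16*(-36)²) - 672)² = ((-6 - 180 + 16*1296) - 672)² = ((-6 - 180 + 20736) - 672)² = (20550 - 672)² = 19878² = 395134884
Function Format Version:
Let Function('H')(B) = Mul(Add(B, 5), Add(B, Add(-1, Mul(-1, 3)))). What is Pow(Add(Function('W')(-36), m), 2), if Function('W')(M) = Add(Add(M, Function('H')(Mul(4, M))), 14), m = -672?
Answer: 395134884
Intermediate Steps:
Function('H')(B) = Mul(Add(-4, B), Add(5, B)) (Function('H')(B) = Mul(Add(5, B), Add(B, Add(-1, -3))) = Mul(Add(5, B), Add(B, -4)) = Mul(Add(5, B), Add(-4, B)) = Mul(Add(-4, B), Add(5, B)))
Function('W')(M) = Add(-6, Mul(5, M), Mul(16, Pow(M, 2))) (Function('W')(M) = Add(Add(M, Add(-20, Mul(4, M), Pow(Mul(4, M), 2))), 14) = Add(Add(M, Add(-20, Mul(4, M), Mul(16, Pow(M, 2)))), 14) = Add(Add(-20, Mul(5, M), Mul(16, Pow(M, 2))), 14) = Add(-6, Mul(5, M), Mul(16, Pow(M, 2))))
Pow(Add(Function('W')(-36), m), 2) = Pow(Add(Add(-6, Mul(5, -36), Mul(16, Pow(-36, 2))), -672), 2) = Pow(Add(Add(-6, -180, Mul(16, 1296)), -672), 2) = Pow(Add(Add(-6, -180, 20736), -672), 2) = Pow(Add(20550, -672), 2) = Pow(19878, 2) = 395134884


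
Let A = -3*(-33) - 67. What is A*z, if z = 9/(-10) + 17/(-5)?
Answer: -688/5 ≈ -137.60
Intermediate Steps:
z = -43/10 (z = 9*(-1/10) + 17*(-1/5) = -9/10 - 17/5 = -43/10 ≈ -4.3000)
A = 32 (A = 99 - 67 = 32)
A*z = 32*(-43/10) = -688/5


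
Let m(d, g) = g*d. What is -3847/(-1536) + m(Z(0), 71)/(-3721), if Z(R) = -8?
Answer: 15187135/5715456 ≈ 2.6572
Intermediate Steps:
m(d, g) = d*g
-3847/(-1536) + m(Z(0), 71)/(-3721) = -3847/(-1536) - 8*71/(-3721) = -3847*(-1/1536) - 568*(-1/3721) = 3847/1536 + 568/3721 = 15187135/5715456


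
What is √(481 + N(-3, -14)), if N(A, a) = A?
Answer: √478 ≈ 21.863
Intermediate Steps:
√(481 + N(-3, -14)) = √(481 - 3) = √478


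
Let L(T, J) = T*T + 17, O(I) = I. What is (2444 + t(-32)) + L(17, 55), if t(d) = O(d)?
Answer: 2718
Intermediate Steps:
L(T, J) = 17 + T² (L(T, J) = T² + 17 = 17 + T²)
t(d) = d
(2444 + t(-32)) + L(17, 55) = (2444 - 32) + (17 + 17²) = 2412 + (17 + 289) = 2412 + 306 = 2718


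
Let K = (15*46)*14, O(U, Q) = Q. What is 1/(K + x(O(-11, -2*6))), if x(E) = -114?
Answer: 1/9546 ≈ 0.00010476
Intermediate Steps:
K = 9660 (K = 690*14 = 9660)
1/(K + x(O(-11, -2*6))) = 1/(9660 - 114) = 1/9546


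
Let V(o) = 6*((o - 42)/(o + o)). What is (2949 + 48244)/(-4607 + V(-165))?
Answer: -2815615/253178 ≈ -11.121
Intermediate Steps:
V(o) = 3*(-42 + o)/o (V(o) = 6*((-42 + o)/((2*o))) = 6*((-42 + o)*(1/(2*o))) = 6*((-42 + o)/(2*o)) = 3*(-42 + o)/o)
(2949 + 48244)/(-4607 + V(-165)) = (2949 + 48244)/(-4607 + (3 - 126/(-165))) = 51193/(-4607 + (3 - 126*(-1/165))) = 51193/(-4607 + (3 + 42/55)) = 51193/(-4607 + 207/55) = 51193/(-253178/55) = 51193*(-55/253178) = -2815615/253178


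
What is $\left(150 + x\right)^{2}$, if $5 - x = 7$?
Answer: $21904$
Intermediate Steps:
$x = -2$ ($x = 5 - 7 = -2$)
$\left(150 + x\right)^{2} = \left(150 - 2\right)^{2} = 148^{2} = 21904$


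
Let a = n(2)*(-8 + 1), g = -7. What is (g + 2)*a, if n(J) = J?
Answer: 70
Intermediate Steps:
a = -14 (a = 2*(-8 + 1) = 2*(-7) = -14)
(g + 2)*a = (-7 + 2)*(-14) = -5*(-14) = 70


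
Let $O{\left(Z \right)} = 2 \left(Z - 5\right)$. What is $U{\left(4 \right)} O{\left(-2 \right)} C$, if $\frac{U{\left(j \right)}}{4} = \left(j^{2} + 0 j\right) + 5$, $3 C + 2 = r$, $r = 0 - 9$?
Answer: $4312$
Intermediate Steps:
$O{\left(Z \right)} = -10 + 2 Z$ ($O{\left(Z \right)} = 2 \left(-5 + Z\right) = -10 + 2 Z$)
$r = -9$ ($r = 0 - 9 = -9$)
$C = - \frac{11}{3}$ ($C = - \frac{2}{3} + \frac{1}{3} \left(-9\right) = - \frac{2}{3} - 3 = - \frac{11}{3} \approx -3.6667$)
$U{\left(j \right)} = 20 + 4 j^{2}$ ($U{\left(j \right)} = 4 \left(\left(j^{2} + 0 j\right) + 5\right) = 4 \left(\left(j^{2} + 0\right) + 5\right) = 4 \left(j^{2} + 5\right) = 4 \left(5 + j^{2}\right) = 20 + 4 j^{2}$)
$U{\left(4 \right)} O{\left(-2 \right)} C = \left(20 + 4 \cdot 4^{2}\right) \left(-10 + 2 \left(-2\right)\right) \left(- \frac{11}{3}\right) = \left(20 + 4 \cdot 16\right) \left(-10 - 4\right) \left(- \frac{11}{3}\right) = \left(20 + 64\right) \left(-14\right) \left(- \frac{11}{3}\right) = 84 \left(-14\right) \left(- \frac{11}{3}\right) = \left(-1176\right) \left(- \frac{11}{3}\right) = 4312$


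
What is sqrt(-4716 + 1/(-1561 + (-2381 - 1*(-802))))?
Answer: 7*I*sqrt(237234065)/1570 ≈ 68.673*I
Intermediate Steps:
sqrt(-4716 + 1/(-1561 + (-2381 - 1*(-802)))) = sqrt(-4716 + 1/(-1561 + (-2381 + 802))) = sqrt(-4716 + 1/(-1561 - 1579)) = sqrt(-4716 + 1/(-3140)) = sqrt(-4716 - 1/3140) = sqrt(-14808241/3140) = 7*I*sqrt(237234065)/1570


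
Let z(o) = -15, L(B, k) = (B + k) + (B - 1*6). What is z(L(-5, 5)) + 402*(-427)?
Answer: -171669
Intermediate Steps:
L(B, k) = -6 + k + 2*B (L(B, k) = (B + k) + (B - 6) = (B + k) + (-6 + B) = -6 + k + 2*B)
z(L(-5, 5)) + 402*(-427) = -15 + 402*(-427) = -15 - 171654 = -171669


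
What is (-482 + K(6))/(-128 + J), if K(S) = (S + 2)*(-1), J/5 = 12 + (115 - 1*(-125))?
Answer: -245/566 ≈ -0.43286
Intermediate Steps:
J = 1260 (J = 5*(12 + (115 - 1*(-125))) = 5*(12 + (115 + 125)) = 5*(12 + 240) = 5*252 = 1260)
K(S) = -2 - S (K(S) = (2 + S)*(-1) = -2 - S)
(-482 + K(6))/(-128 + J) = (-482 + (-2 - 1*6))/(-128 + 1260) = (-482 + (-2 - 6))/1132 = (-482 - 8)/1132 = (1/1132)*(-490) = -245/566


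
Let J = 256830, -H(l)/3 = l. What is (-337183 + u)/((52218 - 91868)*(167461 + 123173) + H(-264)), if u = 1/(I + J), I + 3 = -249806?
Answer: 394560307/13484576256578 ≈ 2.9260e-5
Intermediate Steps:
H(l) = -3*l
I = -249809 (I = -3 - 249806 = -249809)
u = 1/7021 (u = 1/(-249809 + 256830) = 1/7021 ≈ 0.00014243)
(-337183 + u)/((52218 - 91868)*(167461 + 123173) + H(-264)) = (-337183 + 1/7021)/((52218 - 91868)*(167461 + 123173) - 3*(-264)) = -2367361842/(7021*(-39650*290634 + 792)) = -2367361842/(7021*(-11523638100 + 792)) = -2367361842/7021/(-11523637308) = -2367361842/7021*(-1/11523637308) = 394560307/13484576256578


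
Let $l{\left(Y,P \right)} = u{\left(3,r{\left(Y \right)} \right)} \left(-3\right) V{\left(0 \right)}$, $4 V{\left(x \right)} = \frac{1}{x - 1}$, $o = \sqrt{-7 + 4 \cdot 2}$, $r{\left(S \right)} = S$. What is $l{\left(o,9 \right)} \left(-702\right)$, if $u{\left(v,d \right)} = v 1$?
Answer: $- \frac{3159}{2} \approx -1579.5$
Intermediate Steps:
$o = 1$ ($o = \sqrt{-7 + 8} = \sqrt{1} = 1$)
$u{\left(v,d \right)} = v$
$V{\left(x \right)} = \frac{1}{4 \left(-1 + x\right)}$ ($V{\left(x \right)} = \frac{1}{4 \left(x - 1\right)} = \frac{1}{4 \left(-1 + x\right)}$)
$l{\left(Y,P \right)} = \frac{9}{4}$ ($l{\left(Y,P \right)} = 3 \left(-3\right) \frac{1}{4 \left(-1 + 0\right)} = - 9 \frac{1}{4 \left(-1\right)} = - 9 \cdot \frac{1}{4} \left(-1\right) = \left(-9\right) \left(- \frac{1}{4}\right) = \frac{9}{4}$)
$l{\left(o,9 \right)} \left(-702\right) = \frac{9}{4} \left(-702\right) = - \frac{3159}{2}$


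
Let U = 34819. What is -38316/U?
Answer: -38316/34819 ≈ -1.1004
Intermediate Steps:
-38316/U = -38316/34819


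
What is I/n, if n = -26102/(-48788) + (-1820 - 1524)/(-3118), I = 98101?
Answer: 3730805162846/61133277 ≈ 61027.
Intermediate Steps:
n = 61133277/38030246 (n = -26102*(-1/48788) - 3344*(-1/3118) = 13051/24394 + 1672/1559 = 61133277/38030246 ≈ 1.6075)
I/n = 98101/(61133277/38030246) = 98101*(38030246/61133277) = 3730805162846/61133277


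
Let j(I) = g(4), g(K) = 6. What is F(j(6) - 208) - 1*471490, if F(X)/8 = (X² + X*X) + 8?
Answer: 181438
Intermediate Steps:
j(I) = 6
F(X) = 64 + 16*X² (F(X) = 8*((X² + X*X) + 8) = 8*((X² + X²) + 8) = 8*(2*X² + 8) = 8*(8 + 2*X²) = 64 + 16*X²)
F(j(6) - 208) - 1*471490 = (64 + 16*(6 - 208)²) - 1*471490 = (64 + 16*(-202)²) - 471490 = (64 + 16*40804) - 471490 = (64 + 652864) - 471490 = 652928 - 471490 = 181438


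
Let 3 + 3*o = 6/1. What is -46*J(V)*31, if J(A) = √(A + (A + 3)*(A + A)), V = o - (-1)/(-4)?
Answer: -713*√102/2 ≈ -3600.5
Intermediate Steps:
o = 1 (o = -1 + (6/1)/3 = -1 + (6*1)/3 = -1 + (⅓)*6 = -1 + 2 = 1)
V = ¾ (V = 1 - (-1)/(-4) = 1 - (-1)*(-1)/4 = 1 - 1*¼ = 1 - ¼ = ¾ ≈ 0.75000)
J(A) = √(A + 2*A*(3 + A)) (J(A) = √(A + (3 + A)*(2*A)) = √(A + 2*A*(3 + A)))
-46*J(V)*31 = -46*√3*√(7 + 2*(¾))/2*31 = -46*√3*√(7 + 3/2)/2*31 = -46*√102/4*31 = -23*√102/2*31 = -713*√102/2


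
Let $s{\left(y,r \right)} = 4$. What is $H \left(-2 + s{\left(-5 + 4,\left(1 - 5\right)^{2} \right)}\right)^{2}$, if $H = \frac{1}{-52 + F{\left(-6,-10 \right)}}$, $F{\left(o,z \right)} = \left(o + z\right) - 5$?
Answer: $- \frac{4}{73} \approx -0.054795$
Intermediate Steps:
$F{\left(o,z \right)} = -5 + o + z$
$H = - \frac{1}{73}$ ($H = \frac{1}{-52 - 21} = \frac{1}{-73} = - \frac{1}{73} \approx -0.013699$)
$H \left(-2 + s{\left(-5 + 4,\left(1 - 5\right)^{2} \right)}\right)^{2} = - \frac{\left(-2 + 4\right)^{2}}{73} = - \frac{2^{2}}{73} = \left(- \frac{1}{73}\right) 4 = - \frac{4}{73}$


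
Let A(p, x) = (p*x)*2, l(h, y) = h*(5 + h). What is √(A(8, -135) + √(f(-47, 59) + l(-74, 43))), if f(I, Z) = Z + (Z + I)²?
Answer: √(-2160 + √5309) ≈ 45.685*I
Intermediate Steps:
f(I, Z) = Z + (I + Z)²
A(p, x) = 2*p*x
√(A(8, -135) + √(f(-47, 59) + l(-74, 43))) = √(2*8*(-135) + √((59 + (-47 + 59)²) - 74*(5 - 74))) = √(-2160 + √((59 + 12²) - 74*(-69))) = √(-2160 + √((59 + 144) + 5106)) = √(-2160 + √(203 + 5106)) = √(-2160 + √5309)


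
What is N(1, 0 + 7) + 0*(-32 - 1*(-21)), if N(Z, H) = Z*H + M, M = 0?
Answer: 7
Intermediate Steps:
N(Z, H) = H*Z (N(Z, H) = Z*H + 0 = H*Z + 0 = H*Z)
N(1, 0 + 7) + 0*(-32 - 1*(-21)) = (0 + 7)*1 + 0*(-32 - 1*(-21)) = 7*1 + 0*(-32 + 21) = 7 + 0*(-11) = 7 + 0 = 7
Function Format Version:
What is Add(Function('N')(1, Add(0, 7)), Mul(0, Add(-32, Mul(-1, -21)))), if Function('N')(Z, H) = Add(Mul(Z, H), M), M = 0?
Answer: 7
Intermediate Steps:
Function('N')(Z, H) = Mul(H, Z) (Function('N')(Z, H) = Add(Mul(Z, H), 0) = Add(Mul(H, Z), 0) = Mul(H, Z))
Add(Function('N')(1, Add(0, 7)), Mul(0, Add(-32, Mul(-1, -21)))) = Add(Mul(Add(0, 7), 1), Mul(0, Add(-32, Mul(-1, -21)))) = Add(Mul(7, 1), Mul(0, Add(-32, 21))) = Add(7, Mul(0, -11)) = Add(7, 0) = 7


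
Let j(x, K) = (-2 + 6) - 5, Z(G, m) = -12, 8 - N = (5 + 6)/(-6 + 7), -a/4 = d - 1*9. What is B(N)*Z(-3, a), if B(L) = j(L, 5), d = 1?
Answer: 12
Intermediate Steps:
a = 32 (a = -4*(1 - 1*9) = -4*(1 - 9) = -4*(-8) = 32)
N = -3 (N = 8 - (5 + 6)/(-6 + 7) = 8 - 11/1 = 8 - 11 = -3)
j(x, K) = -1 (j(x, K) = 4 - 5 = -1)
B(L) = -1
B(N)*Z(-3, a) = -1*(-12) = 12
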